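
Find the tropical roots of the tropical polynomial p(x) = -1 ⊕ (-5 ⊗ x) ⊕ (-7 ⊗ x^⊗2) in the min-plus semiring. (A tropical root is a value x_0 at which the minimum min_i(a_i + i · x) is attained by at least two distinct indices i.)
Roots: {2, 4}

Each tropical root is a break point of the lower envelope of the lines y = a_i + i · x (there are 3 lines, with slopes 0, 1, ..., 2). Only the lines that attain the minimum somewhere contribute to roots; other lines are dominated. Here the surviving (envelope) indices are i = 2, i = 1, i = 0.
Intersections between consecutive envelope lines give the roots: for adjacent envelope indices i < j the intersection is x = (a_i − a_j) / (j − i). Reading off the sorted break points: {2, 4}.
Verification: at each break x_0, at least two indices attain the minimum of min_i(a_i + i · x_0).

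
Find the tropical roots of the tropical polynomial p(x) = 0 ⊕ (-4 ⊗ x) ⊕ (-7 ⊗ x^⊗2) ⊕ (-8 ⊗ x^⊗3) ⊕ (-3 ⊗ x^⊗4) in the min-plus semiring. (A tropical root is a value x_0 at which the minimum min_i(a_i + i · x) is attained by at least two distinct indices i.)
Roots: {-5, 1, 3, 4}

Each tropical root is a break point of the lower envelope of the lines y = a_i + i · x (there are 5 lines, with slopes 0, 1, ..., 4). Only the lines that attain the minimum somewhere contribute to roots; other lines are dominated. Here the surviving (envelope) indices are i = 4, i = 3, i = 2, i = 1, i = 0.
Intersections between consecutive envelope lines give the roots: for adjacent envelope indices i < j the intersection is x = (a_i − a_j) / (j − i). Reading off the sorted break points: {-5, 1, 3, 4}.
Verification: at each break x_0, at least two indices attain the minimum of min_i(a_i + i · x_0).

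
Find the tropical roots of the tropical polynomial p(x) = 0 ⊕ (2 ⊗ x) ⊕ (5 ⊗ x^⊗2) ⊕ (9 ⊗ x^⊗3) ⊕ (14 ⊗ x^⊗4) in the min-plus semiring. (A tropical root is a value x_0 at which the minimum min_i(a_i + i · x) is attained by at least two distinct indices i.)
Roots: {-5, -4, -3, -2}

Each tropical root is a break point of the lower envelope of the lines y = a_i + i · x (there are 5 lines, with slopes 0, 1, ..., 4). Only the lines that attain the minimum somewhere contribute to roots; other lines are dominated. Here the surviving (envelope) indices are i = 4, i = 3, i = 2, i = 1, i = 0.
Intersections between consecutive envelope lines give the roots: for adjacent envelope indices i < j the intersection is x = (a_i − a_j) / (j − i). Reading off the sorted break points: {-5, -4, -3, -2}.
Verification: at each break x_0, at least two indices attain the minimum of min_i(a_i + i · x_0).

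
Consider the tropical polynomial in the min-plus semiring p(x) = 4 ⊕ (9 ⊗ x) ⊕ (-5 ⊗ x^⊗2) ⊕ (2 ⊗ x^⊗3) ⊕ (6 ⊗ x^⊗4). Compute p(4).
p(4) = 3

A tropical monomial a ⊗ x^⊗i evaluates to a + i · x. Evaluating each term at x = 4:
  Term 0 contributes 4 + 0 · 4 = 4
  Term 1 contributes 9 + 1 · 4 = 13
  Term 2 contributes -5 + 2 · 4 = 3
  Term 3 contributes 2 + 3 · 4 = 14
  Term 4 contributes 6 + 4 · 4 = 22
p(4) = ⊕ of these = min[4, 13, 3, 14, 22] = 3.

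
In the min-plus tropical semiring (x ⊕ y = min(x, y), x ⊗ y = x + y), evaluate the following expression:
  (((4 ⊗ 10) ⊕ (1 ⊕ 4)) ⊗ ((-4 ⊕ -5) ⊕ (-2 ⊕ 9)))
(((4 ⊗ 10) ⊕ (1 ⊕ 4)) ⊗ ((-4 ⊕ -5) ⊕ (-2 ⊕ 9))) = -4

Expand innermost to outermost. Recall ⊕ takes the minimum of its arguments and ⊗ takes their sum. Working out the expression (((4 ⊗ 10) ⊕ (1 ⊕ 4)) ⊗ ((-4 ⊕ -5) ⊕ (-2 ⊕ 9))) gives -4.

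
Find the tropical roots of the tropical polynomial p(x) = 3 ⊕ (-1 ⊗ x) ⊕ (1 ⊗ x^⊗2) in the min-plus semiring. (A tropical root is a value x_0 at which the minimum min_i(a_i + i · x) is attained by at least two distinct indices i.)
Roots: {-2, 4}

Each tropical root is a break point of the lower envelope of the lines y = a_i + i · x (there are 3 lines, with slopes 0, 1, ..., 2). Only the lines that attain the minimum somewhere contribute to roots; other lines are dominated. Here the surviving (envelope) indices are i = 2, i = 1, i = 0.
Intersections between consecutive envelope lines give the roots: for adjacent envelope indices i < j the intersection is x = (a_i − a_j) / (j − i). Reading off the sorted break points: {-2, 4}.
Verification: at each break x_0, at least two indices attain the minimum of min_i(a_i + i · x_0).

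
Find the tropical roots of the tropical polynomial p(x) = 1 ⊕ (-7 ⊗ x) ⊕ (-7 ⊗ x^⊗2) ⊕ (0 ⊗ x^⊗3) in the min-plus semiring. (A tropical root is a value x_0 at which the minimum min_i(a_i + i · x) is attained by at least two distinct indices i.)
Roots: {-7, 0, 8}

Each tropical root is a break point of the lower envelope of the lines y = a_i + i · x (there are 4 lines, with slopes 0, 1, ..., 3). Only the lines that attain the minimum somewhere contribute to roots; other lines are dominated. Here the surviving (envelope) indices are i = 3, i = 2, i = 1, i = 0.
Intersections between consecutive envelope lines give the roots: for adjacent envelope indices i < j the intersection is x = (a_i − a_j) / (j − i). Reading off the sorted break points: {-7, 0, 8}.
Verification: at each break x_0, at least two indices attain the minimum of min_i(a_i + i · x_0).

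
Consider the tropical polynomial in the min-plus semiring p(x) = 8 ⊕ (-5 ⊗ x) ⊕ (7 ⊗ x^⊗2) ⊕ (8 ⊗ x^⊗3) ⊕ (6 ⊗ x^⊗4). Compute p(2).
p(2) = -3

A tropical monomial a ⊗ x^⊗i evaluates to a + i · x. Evaluating each term at x = 2:
  Term 0 contributes 8 + 0 · 2 = 8
  Term 1 contributes -5 + 1 · 2 = -3
  Term 2 contributes 7 + 2 · 2 = 11
  Term 3 contributes 8 + 3 · 2 = 14
  Term 4 contributes 6 + 4 · 2 = 14
p(2) = ⊕ of these = min[8, -3, 11, 14, 14] = -3.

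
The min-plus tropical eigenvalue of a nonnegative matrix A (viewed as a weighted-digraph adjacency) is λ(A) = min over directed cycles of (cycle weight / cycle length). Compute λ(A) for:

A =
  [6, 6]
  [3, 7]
λ(A) = 9/2

Enumerate directed cycles and compute their means (weight / length). Sample:
  cycle 0 → 0: weight = 6, length = 1, mean = 6/1 ≈ 6.000
  cycle 1 → 1: weight = 7, length = 1, mean = 7/1 ≈ 7.000
  cycle 0 → 1 → 0: weight = 9, length = 2, mean = 9/2 ≈ 4.500
  cycle 1 → 0 → 1: weight = 9, length = 2, mean = 9/2 ≈ 4.500
Minimum mean = 4.500, attained e.g. along the cycle 0 → 1 → 0 with weight 9 and length 2. So λ(A) = 9/2 = 9/2.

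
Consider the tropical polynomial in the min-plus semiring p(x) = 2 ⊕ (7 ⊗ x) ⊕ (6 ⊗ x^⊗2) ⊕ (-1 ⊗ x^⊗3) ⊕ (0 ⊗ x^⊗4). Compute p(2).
p(2) = 2

A tropical monomial a ⊗ x^⊗i evaluates to a + i · x. Evaluating each term at x = 2:
  Term 0 contributes 2 + 0 · 2 = 2
  Term 1 contributes 7 + 1 · 2 = 9
  Term 2 contributes 6 + 2 · 2 = 10
  Term 3 contributes -1 + 3 · 2 = 5
  Term 4 contributes 0 + 4 · 2 = 8
p(2) = ⊕ of these = min[2, 9, 10, 5, 8] = 2.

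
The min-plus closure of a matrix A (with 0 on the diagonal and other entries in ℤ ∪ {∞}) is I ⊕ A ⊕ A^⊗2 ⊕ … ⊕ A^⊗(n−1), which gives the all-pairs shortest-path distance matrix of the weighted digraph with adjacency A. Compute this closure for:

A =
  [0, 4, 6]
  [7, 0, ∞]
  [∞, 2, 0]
Closure =
  [0, 4, 6]
  [7, 0, 13]
  [9, 2, 0]

This is the Floyd-Warshall all-pairs shortest-path computation. For each intermediate vertex k = 0, 1, …, 2, update dist[i][j] ← min(dist[i][j], dist[i][k] + dist[k][j]). The final matrix gives, for each (i, j), the minimum total weight of any directed path from i to j (possibly empty when i = j).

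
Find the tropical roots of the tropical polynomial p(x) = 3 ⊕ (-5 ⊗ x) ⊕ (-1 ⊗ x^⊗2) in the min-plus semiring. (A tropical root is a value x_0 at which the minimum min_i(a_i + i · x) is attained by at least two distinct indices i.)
Roots: {-4, 8}

Each tropical root is a break point of the lower envelope of the lines y = a_i + i · x (there are 3 lines, with slopes 0, 1, ..., 2). Only the lines that attain the minimum somewhere contribute to roots; other lines are dominated. Here the surviving (envelope) indices are i = 2, i = 1, i = 0.
Intersections between consecutive envelope lines give the roots: for adjacent envelope indices i < j the intersection is x = (a_i − a_j) / (j − i). Reading off the sorted break points: {-4, 8}.
Verification: at each break x_0, at least two indices attain the minimum of min_i(a_i + i · x_0).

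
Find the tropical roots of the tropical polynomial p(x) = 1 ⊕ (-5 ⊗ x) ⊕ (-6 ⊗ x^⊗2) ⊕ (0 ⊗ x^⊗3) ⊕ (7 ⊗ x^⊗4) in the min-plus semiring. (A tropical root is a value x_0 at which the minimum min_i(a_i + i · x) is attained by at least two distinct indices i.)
Roots: {-7, -6, 1, 6}

Each tropical root is a break point of the lower envelope of the lines y = a_i + i · x (there are 5 lines, with slopes 0, 1, ..., 4). Only the lines that attain the minimum somewhere contribute to roots; other lines are dominated. Here the surviving (envelope) indices are i = 4, i = 3, i = 2, i = 1, i = 0.
Intersections between consecutive envelope lines give the roots: for adjacent envelope indices i < j the intersection is x = (a_i − a_j) / (j − i). Reading off the sorted break points: {-7, -6, 1, 6}.
Verification: at each break x_0, at least two indices attain the minimum of min_i(a_i + i · x_0).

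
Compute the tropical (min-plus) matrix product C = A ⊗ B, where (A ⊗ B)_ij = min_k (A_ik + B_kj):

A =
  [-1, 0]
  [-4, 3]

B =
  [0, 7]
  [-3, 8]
A ⊗ B =
  [-3, 6]
  [-4, 3]

Apply the min-plus product entry-by-entry:
  C[0][0] = min over k of (A[0][0] + B[0][0] = -1 + 0 = -1, A[0][1] + B[1][0] = 0 + -3 = -3) = -3 (attained at k = 1)
  C[0][1] = min over k of (A[0][0] + B[0][1] = -1 + 7 = 6, A[0][1] + B[1][1] = 0 + 8 = 8) = 6 (attained at k = 0)
  C[1][0] = min over k of (A[1][0] + B[0][0] = -4 + 0 = -4, A[1][1] + B[1][0] = 3 + -3 = 0) = -4 (attained at k = 0)
  C[1][1] = min over k of (A[1][0] + B[0][1] = -4 + 7 = 3, A[1][1] + B[1][1] = 3 + 8 = 11) = 3 (attained at k = 0)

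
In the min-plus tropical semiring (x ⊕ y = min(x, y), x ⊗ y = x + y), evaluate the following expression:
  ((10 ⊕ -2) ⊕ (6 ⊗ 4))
((10 ⊕ -2) ⊕ (6 ⊗ 4)) = -2

Expand innermost to outermost. Recall ⊕ takes the minimum of its arguments and ⊗ takes their sum. Working out the expression ((10 ⊕ -2) ⊕ (6 ⊗ 4)) gives -2.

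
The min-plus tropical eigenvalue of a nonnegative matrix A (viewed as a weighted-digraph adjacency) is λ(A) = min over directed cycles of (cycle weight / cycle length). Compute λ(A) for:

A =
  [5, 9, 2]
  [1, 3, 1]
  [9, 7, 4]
λ(A) = 3

Enumerate directed cycles and compute their means (weight / length). Sample:
  cycle 0 → 0: weight = 5, length = 1, mean = 5/1 ≈ 5.000
  cycle 1 → 1: weight = 3, length = 1, mean = 3/1 ≈ 3.000
  cycle 2 → 2: weight = 4, length = 1, mean = 4/1 ≈ 4.000
  cycle 0 → 1 → 0: weight = 10, length = 2, mean = 10/2 ≈ 5.000
  cycle 0 → 2 → 0: weight = 11, length = 2, mean = 11/2 ≈ 5.500
  cycle 1 → 0 → 1: weight = 10, length = 2, mean = 10/2 ≈ 5.000
Minimum mean = 3.000, attained e.g. along the cycle 1 → 1 with weight 3 and length 1. So λ(A) = 3/1 = 3.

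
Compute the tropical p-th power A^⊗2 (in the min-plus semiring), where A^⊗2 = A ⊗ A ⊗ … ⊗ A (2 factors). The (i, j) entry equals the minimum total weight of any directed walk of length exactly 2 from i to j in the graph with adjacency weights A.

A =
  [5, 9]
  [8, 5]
A^⊗2 =
  [10, 14]
  [13, 10]

Each entry (A^⊗2)_ij equals the minimum over all length-2 walks i = v_0 → v_1 → … → v_2 = j of Σ_t A[v_t][v_{t+1}]. For example, for (i, j) = (0, 1) we minimise over 2 possible intermediate vertex sequences; the minimum is 14, attained along the walk 0 → 0 → 1.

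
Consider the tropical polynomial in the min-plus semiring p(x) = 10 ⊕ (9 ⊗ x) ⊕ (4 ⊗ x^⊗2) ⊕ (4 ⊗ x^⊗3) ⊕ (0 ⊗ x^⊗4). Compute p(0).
p(0) = 0

A tropical monomial a ⊗ x^⊗i evaluates to a + i · x. Evaluating each term at x = 0:
  Term 0 contributes 10 + 0 · 0 = 10
  Term 1 contributes 9 + 1 · 0 = 9
  Term 2 contributes 4 + 2 · 0 = 4
  Term 3 contributes 4 + 3 · 0 = 4
  Term 4 contributes 0 + 4 · 0 = 0
p(0) = ⊕ of these = min[10, 9, 4, 4, 0] = 0.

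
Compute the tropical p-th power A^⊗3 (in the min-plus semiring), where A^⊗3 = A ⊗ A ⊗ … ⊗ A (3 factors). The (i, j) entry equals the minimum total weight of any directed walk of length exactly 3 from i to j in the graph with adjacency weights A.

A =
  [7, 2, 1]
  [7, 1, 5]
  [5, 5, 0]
A^⊗3 =
  [6, 4, 1]
  [9, 3, 5]
  [5, 5, 0]

Each entry (A^⊗3)_ij equals the minimum over all length-3 walks i = v_0 → v_1 → … → v_3 = j of Σ_t A[v_t][v_{t+1}]. For example, for (i, j) = (0, 2) we minimise over 9 possible intermediate vertex sequences; the minimum is 1, attained along the walk 0 → 2 → 2 → 2.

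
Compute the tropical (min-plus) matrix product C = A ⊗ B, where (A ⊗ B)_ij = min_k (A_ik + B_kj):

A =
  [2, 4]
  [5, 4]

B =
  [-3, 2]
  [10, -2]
A ⊗ B =
  [-1, 2]
  [2, 2]

Apply the min-plus product entry-by-entry:
  C[0][0] = min over k of (A[0][0] + B[0][0] = 2 + -3 = -1, A[0][1] + B[1][0] = 4 + 10 = 14) = -1 (attained at k = 0)
  C[0][1] = min over k of (A[0][0] + B[0][1] = 2 + 2 = 4, A[0][1] + B[1][1] = 4 + -2 = 2) = 2 (attained at k = 1)
  C[1][0] = min over k of (A[1][0] + B[0][0] = 5 + -3 = 2, A[1][1] + B[1][0] = 4 + 10 = 14) = 2 (attained at k = 0)
  C[1][1] = min over k of (A[1][0] + B[0][1] = 5 + 2 = 7, A[1][1] + B[1][1] = 4 + -2 = 2) = 2 (attained at k = 1)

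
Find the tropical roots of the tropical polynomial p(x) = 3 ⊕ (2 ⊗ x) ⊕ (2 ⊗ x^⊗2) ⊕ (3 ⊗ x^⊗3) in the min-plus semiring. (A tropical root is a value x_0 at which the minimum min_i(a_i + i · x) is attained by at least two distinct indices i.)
Roots: {-1, 0, 1}

Each tropical root is a break point of the lower envelope of the lines y = a_i + i · x (there are 4 lines, with slopes 0, 1, ..., 3). Only the lines that attain the minimum somewhere contribute to roots; other lines are dominated. Here the surviving (envelope) indices are i = 3, i = 2, i = 1, i = 0.
Intersections between consecutive envelope lines give the roots: for adjacent envelope indices i < j the intersection is x = (a_i − a_j) / (j − i). Reading off the sorted break points: {-1, 0, 1}.
Verification: at each break x_0, at least two indices attain the minimum of min_i(a_i + i · x_0).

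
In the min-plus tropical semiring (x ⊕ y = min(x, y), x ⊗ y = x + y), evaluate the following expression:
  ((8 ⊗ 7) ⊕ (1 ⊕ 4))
((8 ⊗ 7) ⊕ (1 ⊕ 4)) = 1

Expand innermost to outermost. Recall ⊕ takes the minimum of its arguments and ⊗ takes their sum. Working out the expression ((8 ⊗ 7) ⊕ (1 ⊕ 4)) gives 1.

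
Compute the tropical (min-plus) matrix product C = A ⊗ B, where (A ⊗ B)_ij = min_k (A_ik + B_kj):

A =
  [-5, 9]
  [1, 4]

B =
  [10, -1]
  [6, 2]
A ⊗ B =
  [5, -6]
  [10, 0]

Apply the min-plus product entry-by-entry:
  C[0][0] = min over k of (A[0][0] + B[0][0] = -5 + 10 = 5, A[0][1] + B[1][0] = 9 + 6 = 15) = 5 (attained at k = 0)
  C[0][1] = min over k of (A[0][0] + B[0][1] = -5 + -1 = -6, A[0][1] + B[1][1] = 9 + 2 = 11) = -6 (attained at k = 0)
  C[1][0] = min over k of (A[1][0] + B[0][0] = 1 + 10 = 11, A[1][1] + B[1][0] = 4 + 6 = 10) = 10 (attained at k = 1)
  C[1][1] = min over k of (A[1][0] + B[0][1] = 1 + -1 = 0, A[1][1] + B[1][1] = 4 + 2 = 6) = 0 (attained at k = 0)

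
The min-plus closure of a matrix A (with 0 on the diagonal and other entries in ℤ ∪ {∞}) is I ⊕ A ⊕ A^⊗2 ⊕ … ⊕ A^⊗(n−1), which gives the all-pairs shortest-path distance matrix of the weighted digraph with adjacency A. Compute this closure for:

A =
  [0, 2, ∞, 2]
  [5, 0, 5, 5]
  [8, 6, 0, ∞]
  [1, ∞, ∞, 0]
Closure =
  [0, 2, 7, 2]
  [5, 0, 5, 5]
  [8, 6, 0, 10]
  [1, 3, 8, 0]

This is the Floyd-Warshall all-pairs shortest-path computation. For each intermediate vertex k = 0, 1, …, 3, update dist[i][j] ← min(dist[i][j], dist[i][k] + dist[k][j]). The final matrix gives, for each (i, j), the minimum total weight of any directed path from i to j (possibly empty when i = j).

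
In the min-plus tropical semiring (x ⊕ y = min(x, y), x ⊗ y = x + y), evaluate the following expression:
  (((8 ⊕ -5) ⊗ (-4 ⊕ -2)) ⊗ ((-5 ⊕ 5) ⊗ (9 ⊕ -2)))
(((8 ⊕ -5) ⊗ (-4 ⊕ -2)) ⊗ ((-5 ⊕ 5) ⊗ (9 ⊕ -2))) = -16

Expand innermost to outermost. Recall ⊕ takes the minimum of its arguments and ⊗ takes their sum. Working out the expression (((8 ⊕ -5) ⊗ (-4 ⊕ -2)) ⊗ ((-5 ⊕ 5) ⊗ (9 ⊕ -2))) gives -16.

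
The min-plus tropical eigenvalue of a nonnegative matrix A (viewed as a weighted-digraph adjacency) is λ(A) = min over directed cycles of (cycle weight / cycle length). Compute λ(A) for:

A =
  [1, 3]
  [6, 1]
λ(A) = 1

Enumerate directed cycles and compute their means (weight / length). Sample:
  cycle 0 → 0: weight = 1, length = 1, mean = 1/1 ≈ 1.000
  cycle 1 → 1: weight = 1, length = 1, mean = 1/1 ≈ 1.000
  cycle 0 → 1 → 0: weight = 9, length = 2, mean = 9/2 ≈ 4.500
  cycle 1 → 0 → 1: weight = 9, length = 2, mean = 9/2 ≈ 4.500
Minimum mean = 1.000, attained e.g. along the cycle 0 → 0 with weight 1 and length 1. So λ(A) = 1/1 = 1.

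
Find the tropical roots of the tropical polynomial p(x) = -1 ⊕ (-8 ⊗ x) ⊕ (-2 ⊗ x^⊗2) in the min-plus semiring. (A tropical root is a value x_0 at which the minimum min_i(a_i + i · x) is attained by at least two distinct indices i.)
Roots: {-6, 7}

Each tropical root is a break point of the lower envelope of the lines y = a_i + i · x (there are 3 lines, with slopes 0, 1, ..., 2). Only the lines that attain the minimum somewhere contribute to roots; other lines are dominated. Here the surviving (envelope) indices are i = 2, i = 1, i = 0.
Intersections between consecutive envelope lines give the roots: for adjacent envelope indices i < j the intersection is x = (a_i − a_j) / (j − i). Reading off the sorted break points: {-6, 7}.
Verification: at each break x_0, at least two indices attain the minimum of min_i(a_i + i · x_0).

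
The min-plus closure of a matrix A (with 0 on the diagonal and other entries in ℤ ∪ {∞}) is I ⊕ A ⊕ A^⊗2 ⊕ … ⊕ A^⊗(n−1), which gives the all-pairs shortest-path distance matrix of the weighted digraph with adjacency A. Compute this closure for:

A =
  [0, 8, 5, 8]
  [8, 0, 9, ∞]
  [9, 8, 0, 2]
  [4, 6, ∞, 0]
Closure =
  [0, 8, 5, 7]
  [8, 0, 9, 11]
  [6, 8, 0, 2]
  [4, 6, 9, 0]

This is the Floyd-Warshall all-pairs shortest-path computation. For each intermediate vertex k = 0, 1, …, 3, update dist[i][j] ← min(dist[i][j], dist[i][k] + dist[k][j]). The final matrix gives, for each (i, j), the minimum total weight of any directed path from i to j (possibly empty when i = j).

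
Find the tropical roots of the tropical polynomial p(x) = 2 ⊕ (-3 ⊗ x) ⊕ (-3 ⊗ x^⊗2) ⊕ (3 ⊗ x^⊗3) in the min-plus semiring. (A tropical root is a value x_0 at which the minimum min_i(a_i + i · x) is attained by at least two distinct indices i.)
Roots: {-6, 0, 5}

Each tropical root is a break point of the lower envelope of the lines y = a_i + i · x (there are 4 lines, with slopes 0, 1, ..., 3). Only the lines that attain the minimum somewhere contribute to roots; other lines are dominated. Here the surviving (envelope) indices are i = 3, i = 2, i = 1, i = 0.
Intersections between consecutive envelope lines give the roots: for adjacent envelope indices i < j the intersection is x = (a_i − a_j) / (j − i). Reading off the sorted break points: {-6, 0, 5}.
Verification: at each break x_0, at least two indices attain the minimum of min_i(a_i + i · x_0).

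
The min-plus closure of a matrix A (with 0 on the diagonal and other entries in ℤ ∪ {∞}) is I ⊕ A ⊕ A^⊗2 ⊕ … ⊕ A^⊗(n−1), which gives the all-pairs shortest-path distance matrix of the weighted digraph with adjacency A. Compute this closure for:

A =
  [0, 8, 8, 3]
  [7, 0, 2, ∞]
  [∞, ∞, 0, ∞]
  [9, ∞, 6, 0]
Closure =
  [0, 8, 8, 3]
  [7, 0, 2, 10]
  [∞, ∞, 0, ∞]
  [9, 17, 6, 0]

This is the Floyd-Warshall all-pairs shortest-path computation. For each intermediate vertex k = 0, 1, …, 3, update dist[i][j] ← min(dist[i][j], dist[i][k] + dist[k][j]). The final matrix gives, for each (i, j), the minimum total weight of any directed path from i to j (possibly empty when i = j).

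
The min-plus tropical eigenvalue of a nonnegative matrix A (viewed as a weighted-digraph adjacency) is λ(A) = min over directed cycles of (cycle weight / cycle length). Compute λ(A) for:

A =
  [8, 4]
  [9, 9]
λ(A) = 13/2

Enumerate directed cycles and compute their means (weight / length). Sample:
  cycle 0 → 0: weight = 8, length = 1, mean = 8/1 ≈ 8.000
  cycle 1 → 1: weight = 9, length = 1, mean = 9/1 ≈ 9.000
  cycle 0 → 1 → 0: weight = 13, length = 2, mean = 13/2 ≈ 6.500
  cycle 1 → 0 → 1: weight = 13, length = 2, mean = 13/2 ≈ 6.500
Minimum mean = 6.500, attained e.g. along the cycle 0 → 1 → 0 with weight 13 and length 2. So λ(A) = 13/2 = 13/2.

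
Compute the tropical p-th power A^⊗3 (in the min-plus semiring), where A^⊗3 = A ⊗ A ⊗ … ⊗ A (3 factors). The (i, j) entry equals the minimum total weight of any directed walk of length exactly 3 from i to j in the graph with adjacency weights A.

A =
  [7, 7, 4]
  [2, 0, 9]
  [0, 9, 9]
A^⊗3 =
  [9, 7, 8]
  [2, 0, 6]
  [4, 7, 11]

Each entry (A^⊗3)_ij equals the minimum over all length-3 walks i = v_0 → v_1 → … → v_3 = j of Σ_t A[v_t][v_{t+1}]. For example, for (i, j) = (0, 2) we minimise over 9 possible intermediate vertex sequences; the minimum is 8, attained along the walk 0 → 2 → 0 → 2.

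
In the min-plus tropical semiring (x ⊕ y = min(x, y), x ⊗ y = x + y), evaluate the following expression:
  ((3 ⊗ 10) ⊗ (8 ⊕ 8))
((3 ⊗ 10) ⊗ (8 ⊕ 8)) = 21

Expand innermost to outermost. Recall ⊕ takes the minimum of its arguments and ⊗ takes their sum. Working out the expression ((3 ⊗ 10) ⊗ (8 ⊕ 8)) gives 21.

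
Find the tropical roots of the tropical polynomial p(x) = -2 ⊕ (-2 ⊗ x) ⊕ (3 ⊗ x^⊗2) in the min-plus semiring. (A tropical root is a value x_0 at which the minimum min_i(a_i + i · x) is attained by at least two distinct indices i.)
Roots: {-5, 0}

Each tropical root is a break point of the lower envelope of the lines y = a_i + i · x (there are 3 lines, with slopes 0, 1, ..., 2). Only the lines that attain the minimum somewhere contribute to roots; other lines are dominated. Here the surviving (envelope) indices are i = 2, i = 1, i = 0.
Intersections between consecutive envelope lines give the roots: for adjacent envelope indices i < j the intersection is x = (a_i − a_j) / (j − i). Reading off the sorted break points: {-5, 0}.
Verification: at each break x_0, at least two indices attain the minimum of min_i(a_i + i · x_0).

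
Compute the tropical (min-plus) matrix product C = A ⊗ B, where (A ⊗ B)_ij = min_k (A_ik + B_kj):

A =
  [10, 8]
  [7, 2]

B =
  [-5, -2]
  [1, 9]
A ⊗ B =
  [5, 8]
  [2, 5]

Apply the min-plus product entry-by-entry:
  C[0][0] = min over k of (A[0][0] + B[0][0] = 10 + -5 = 5, A[0][1] + B[1][0] = 8 + 1 = 9) = 5 (attained at k = 0)
  C[0][1] = min over k of (A[0][0] + B[0][1] = 10 + -2 = 8, A[0][1] + B[1][1] = 8 + 9 = 17) = 8 (attained at k = 0)
  C[1][0] = min over k of (A[1][0] + B[0][0] = 7 + -5 = 2, A[1][1] + B[1][0] = 2 + 1 = 3) = 2 (attained at k = 0)
  C[1][1] = min over k of (A[1][0] + B[0][1] = 7 + -2 = 5, A[1][1] + B[1][1] = 2 + 9 = 11) = 5 (attained at k = 0)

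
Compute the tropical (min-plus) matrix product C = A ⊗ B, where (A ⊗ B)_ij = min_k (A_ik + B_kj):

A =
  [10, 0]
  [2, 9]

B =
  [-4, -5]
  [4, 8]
A ⊗ B =
  [4, 5]
  [-2, -3]

Apply the min-plus product entry-by-entry:
  C[0][0] = min over k of (A[0][0] + B[0][0] = 10 + -4 = 6, A[0][1] + B[1][0] = 0 + 4 = 4) = 4 (attained at k = 1)
  C[0][1] = min over k of (A[0][0] + B[0][1] = 10 + -5 = 5, A[0][1] + B[1][1] = 0 + 8 = 8) = 5 (attained at k = 0)
  C[1][0] = min over k of (A[1][0] + B[0][0] = 2 + -4 = -2, A[1][1] + B[1][0] = 9 + 4 = 13) = -2 (attained at k = 0)
  C[1][1] = min over k of (A[1][0] + B[0][1] = 2 + -5 = -3, A[1][1] + B[1][1] = 9 + 8 = 17) = -3 (attained at k = 0)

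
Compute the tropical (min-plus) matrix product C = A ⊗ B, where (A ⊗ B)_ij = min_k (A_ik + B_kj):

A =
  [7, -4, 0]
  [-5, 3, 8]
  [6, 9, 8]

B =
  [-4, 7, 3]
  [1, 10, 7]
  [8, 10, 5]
A ⊗ B =
  [-3, 6, 3]
  [-9, 2, -2]
  [2, 13, 9]

Apply the min-plus product entry-by-entry:
  C[0][0] = min over k of (A[0][0] + B[0][0] = 7 + -4 = 3, A[0][1] + B[1][0] = -4 + 1 = -3, A[0][2] + B[2][0] = 0 + 8 = 8) = -3 (attained at k = 1)
  C[0][1] = min over k of (A[0][0] + B[0][1] = 7 + 7 = 14, A[0][1] + B[1][1] = -4 + 10 = 6, A[0][2] + B[2][1] = 0 + 10 = 10) = 6 (attained at k = 1)
  C[0][2] = min over k of (A[0][0] + B[0][2] = 7 + 3 = 10, A[0][1] + B[1][2] = -4 + 7 = 3, A[0][2] + B[2][2] = 0 + 5 = 5) = 3 (attained at k = 1)
  C[1][0] = min over k of (A[1][0] + B[0][0] = -5 + -4 = -9, A[1][1] + B[1][0] = 3 + 1 = 4, A[1][2] + B[2][0] = 8 + 8 = 16) = -9 (attained at k = 0)
  C[1][1] = min over k of (A[1][0] + B[0][1] = -5 + 7 = 2, A[1][1] + B[1][1] = 3 + 10 = 13, A[1][2] + B[2][1] = 8 + 10 = 18) = 2 (attained at k = 0)
  C[1][2] = min over k of (A[1][0] + B[0][2] = -5 + 3 = -2, A[1][1] + B[1][2] = 3 + 7 = 10, A[1][2] + B[2][2] = 8 + 5 = 13) = -2 (attained at k = 0)
  C[2][0] = min over k of (A[2][0] + B[0][0] = 6 + -4 = 2, A[2][1] + B[1][0] = 9 + 1 = 10, A[2][2] + B[2][0] = 8 + 8 = 16) = 2 (attained at k = 0)
  C[2][1] = min over k of (A[2][0] + B[0][1] = 6 + 7 = 13, A[2][1] + B[1][1] = 9 + 10 = 19, A[2][2] + B[2][1] = 8 + 10 = 18) = 13 (attained at k = 0)
  C[2][2] = min over k of (A[2][0] + B[0][2] = 6 + 3 = 9, A[2][1] + B[1][2] = 9 + 7 = 16, A[2][2] + B[2][2] = 8 + 5 = 13) = 9 (attained at k = 0)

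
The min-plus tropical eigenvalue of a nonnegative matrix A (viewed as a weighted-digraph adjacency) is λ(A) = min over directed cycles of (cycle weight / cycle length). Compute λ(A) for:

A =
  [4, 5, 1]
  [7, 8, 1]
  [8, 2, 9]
λ(A) = 3/2

Enumerate directed cycles and compute their means (weight / length). Sample:
  cycle 0 → 0: weight = 4, length = 1, mean = 4/1 ≈ 4.000
  cycle 1 → 1: weight = 8, length = 1, mean = 8/1 ≈ 8.000
  cycle 2 → 2: weight = 9, length = 1, mean = 9/1 ≈ 9.000
  cycle 0 → 1 → 0: weight = 12, length = 2, mean = 12/2 ≈ 6.000
  cycle 0 → 2 → 0: weight = 9, length = 2, mean = 9/2 ≈ 4.500
  cycle 1 → 0 → 1: weight = 12, length = 2, mean = 12/2 ≈ 6.000
Minimum mean = 1.500, attained e.g. along the cycle 1 → 2 → 1 with weight 3 and length 2. So λ(A) = 3/2 = 3/2.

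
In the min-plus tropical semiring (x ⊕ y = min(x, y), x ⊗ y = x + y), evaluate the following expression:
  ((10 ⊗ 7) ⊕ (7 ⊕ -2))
((10 ⊗ 7) ⊕ (7 ⊕ -2)) = -2

Expand innermost to outermost. Recall ⊕ takes the minimum of its arguments and ⊗ takes their sum. Working out the expression ((10 ⊗ 7) ⊕ (7 ⊕ -2)) gives -2.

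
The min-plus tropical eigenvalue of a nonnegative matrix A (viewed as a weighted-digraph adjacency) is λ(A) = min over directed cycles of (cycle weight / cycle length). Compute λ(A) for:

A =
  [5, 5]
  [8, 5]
λ(A) = 5

Enumerate directed cycles and compute their means (weight / length). Sample:
  cycle 0 → 0: weight = 5, length = 1, mean = 5/1 ≈ 5.000
  cycle 1 → 1: weight = 5, length = 1, mean = 5/1 ≈ 5.000
  cycle 0 → 1 → 0: weight = 13, length = 2, mean = 13/2 ≈ 6.500
  cycle 1 → 0 → 1: weight = 13, length = 2, mean = 13/2 ≈ 6.500
Minimum mean = 5.000, attained e.g. along the cycle 0 → 0 with weight 5 and length 1. So λ(A) = 5/1 = 5.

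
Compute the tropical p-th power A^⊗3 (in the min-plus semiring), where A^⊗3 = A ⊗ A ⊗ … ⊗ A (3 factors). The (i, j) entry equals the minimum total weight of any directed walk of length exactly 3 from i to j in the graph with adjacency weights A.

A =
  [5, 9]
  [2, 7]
A^⊗3 =
  [15, 19]
  [12, 16]

Each entry (A^⊗3)_ij equals the minimum over all length-3 walks i = v_0 → v_1 → … → v_3 = j of Σ_t A[v_t][v_{t+1}]. For example, for (i, j) = (0, 1) we minimise over 4 possible intermediate vertex sequences; the minimum is 19, attained along the walk 0 → 0 → 0 → 1.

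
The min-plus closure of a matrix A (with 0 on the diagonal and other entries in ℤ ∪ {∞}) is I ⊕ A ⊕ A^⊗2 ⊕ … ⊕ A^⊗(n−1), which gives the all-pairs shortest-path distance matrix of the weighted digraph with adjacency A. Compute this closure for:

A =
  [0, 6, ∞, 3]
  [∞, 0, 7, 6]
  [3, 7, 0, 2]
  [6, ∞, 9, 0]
Closure =
  [0, 6, 12, 3]
  [10, 0, 7, 6]
  [3, 7, 0, 2]
  [6, 12, 9, 0]

This is the Floyd-Warshall all-pairs shortest-path computation. For each intermediate vertex k = 0, 1, …, 3, update dist[i][j] ← min(dist[i][j], dist[i][k] + dist[k][j]). The final matrix gives, for each (i, j), the minimum total weight of any directed path from i to j (possibly empty when i = j).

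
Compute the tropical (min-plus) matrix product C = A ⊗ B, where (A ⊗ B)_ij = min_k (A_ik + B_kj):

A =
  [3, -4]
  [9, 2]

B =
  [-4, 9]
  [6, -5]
A ⊗ B =
  [-1, -9]
  [5, -3]

Apply the min-plus product entry-by-entry:
  C[0][0] = min over k of (A[0][0] + B[0][0] = 3 + -4 = -1, A[0][1] + B[1][0] = -4 + 6 = 2) = -1 (attained at k = 0)
  C[0][1] = min over k of (A[0][0] + B[0][1] = 3 + 9 = 12, A[0][1] + B[1][1] = -4 + -5 = -9) = -9 (attained at k = 1)
  C[1][0] = min over k of (A[1][0] + B[0][0] = 9 + -4 = 5, A[1][1] + B[1][0] = 2 + 6 = 8) = 5 (attained at k = 0)
  C[1][1] = min over k of (A[1][0] + B[0][1] = 9 + 9 = 18, A[1][1] + B[1][1] = 2 + -5 = -3) = -3 (attained at k = 1)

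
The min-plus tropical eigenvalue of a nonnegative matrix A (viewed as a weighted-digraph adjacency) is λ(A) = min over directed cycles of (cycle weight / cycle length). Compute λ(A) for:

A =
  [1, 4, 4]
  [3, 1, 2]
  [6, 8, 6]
λ(A) = 1

Enumerate directed cycles and compute their means (weight / length). Sample:
  cycle 0 → 0: weight = 1, length = 1, mean = 1/1 ≈ 1.000
  cycle 1 → 1: weight = 1, length = 1, mean = 1/1 ≈ 1.000
  cycle 2 → 2: weight = 6, length = 1, mean = 6/1 ≈ 6.000
  cycle 0 → 1 → 0: weight = 7, length = 2, mean = 7/2 ≈ 3.500
  cycle 0 → 2 → 0: weight = 10, length = 2, mean = 10/2 ≈ 5.000
  cycle 1 → 0 → 1: weight = 7, length = 2, mean = 7/2 ≈ 3.500
Minimum mean = 1.000, attained e.g. along the cycle 0 → 0 with weight 1 and length 1. So λ(A) = 1/1 = 1.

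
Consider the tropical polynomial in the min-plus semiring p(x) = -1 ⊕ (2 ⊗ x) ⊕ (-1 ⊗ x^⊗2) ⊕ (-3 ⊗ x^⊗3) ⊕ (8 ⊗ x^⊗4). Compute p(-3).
p(-3) = -12

A tropical monomial a ⊗ x^⊗i evaluates to a + i · x. Evaluating each term at x = -3:
  Term 0 contributes -1 + 0 · -3 = -1
  Term 1 contributes 2 + 1 · -3 = -1
  Term 2 contributes -1 + 2 · -3 = -7
  Term 3 contributes -3 + 3 · -3 = -12
  Term 4 contributes 8 + 4 · -3 = -4
p(-3) = ⊕ of these = min[-1, -1, -7, -12, -4] = -12.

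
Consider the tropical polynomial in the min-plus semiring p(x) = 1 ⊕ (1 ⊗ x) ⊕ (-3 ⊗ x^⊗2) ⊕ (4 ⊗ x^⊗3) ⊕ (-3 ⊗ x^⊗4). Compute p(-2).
p(-2) = -11

A tropical monomial a ⊗ x^⊗i evaluates to a + i · x. Evaluating each term at x = -2:
  Term 0 contributes 1 + 0 · -2 = 1
  Term 1 contributes 1 + 1 · -2 = -1
  Term 2 contributes -3 + 2 · -2 = -7
  Term 3 contributes 4 + 3 · -2 = -2
  Term 4 contributes -3 + 4 · -2 = -11
p(-2) = ⊕ of these = min[1, -1, -7, -2, -11] = -11.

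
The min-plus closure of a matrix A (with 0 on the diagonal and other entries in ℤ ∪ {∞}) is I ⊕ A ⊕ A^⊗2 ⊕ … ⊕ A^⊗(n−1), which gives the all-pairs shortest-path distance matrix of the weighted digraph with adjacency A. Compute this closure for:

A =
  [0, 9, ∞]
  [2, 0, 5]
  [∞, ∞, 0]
Closure =
  [0, 9, 14]
  [2, 0, 5]
  [∞, ∞, 0]

This is the Floyd-Warshall all-pairs shortest-path computation. For each intermediate vertex k = 0, 1, …, 2, update dist[i][j] ← min(dist[i][j], dist[i][k] + dist[k][j]). The final matrix gives, for each (i, j), the minimum total weight of any directed path from i to j (possibly empty when i = j).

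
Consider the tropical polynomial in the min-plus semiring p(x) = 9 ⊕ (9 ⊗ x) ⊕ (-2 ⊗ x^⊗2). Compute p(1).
p(1) = 0

A tropical monomial a ⊗ x^⊗i evaluates to a + i · x. Evaluating each term at x = 1:
  Term 0 contributes 9 + 0 · 1 = 9
  Term 1 contributes 9 + 1 · 1 = 10
  Term 2 contributes -2 + 2 · 1 = 0
p(1) = ⊕ of these = min[9, 10, 0] = 0.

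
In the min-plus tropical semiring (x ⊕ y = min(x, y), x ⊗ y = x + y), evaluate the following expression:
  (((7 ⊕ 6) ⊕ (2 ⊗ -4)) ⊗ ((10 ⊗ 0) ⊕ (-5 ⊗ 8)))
(((7 ⊕ 6) ⊕ (2 ⊗ -4)) ⊗ ((10 ⊗ 0) ⊕ (-5 ⊗ 8))) = 1

Expand innermost to outermost. Recall ⊕ takes the minimum of its arguments and ⊗ takes their sum. Working out the expression (((7 ⊕ 6) ⊕ (2 ⊗ -4)) ⊗ ((10 ⊗ 0) ⊕ (-5 ⊗ 8))) gives 1.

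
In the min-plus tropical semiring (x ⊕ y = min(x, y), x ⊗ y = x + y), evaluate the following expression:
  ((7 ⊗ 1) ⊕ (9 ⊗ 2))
((7 ⊗ 1) ⊕ (9 ⊗ 2)) = 8

Expand innermost to outermost. Recall ⊕ takes the minimum of its arguments and ⊗ takes their sum. Working out the expression ((7 ⊗ 1) ⊕ (9 ⊗ 2)) gives 8.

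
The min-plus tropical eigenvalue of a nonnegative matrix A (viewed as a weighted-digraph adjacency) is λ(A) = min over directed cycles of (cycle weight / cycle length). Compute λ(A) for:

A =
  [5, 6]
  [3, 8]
λ(A) = 9/2

Enumerate directed cycles and compute their means (weight / length). Sample:
  cycle 0 → 0: weight = 5, length = 1, mean = 5/1 ≈ 5.000
  cycle 1 → 1: weight = 8, length = 1, mean = 8/1 ≈ 8.000
  cycle 0 → 1 → 0: weight = 9, length = 2, mean = 9/2 ≈ 4.500
  cycle 1 → 0 → 1: weight = 9, length = 2, mean = 9/2 ≈ 4.500
Minimum mean = 4.500, attained e.g. along the cycle 0 → 1 → 0 with weight 9 and length 2. So λ(A) = 9/2 = 9/2.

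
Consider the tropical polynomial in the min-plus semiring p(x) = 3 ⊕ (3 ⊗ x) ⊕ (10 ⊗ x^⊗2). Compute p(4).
p(4) = 3

A tropical monomial a ⊗ x^⊗i evaluates to a + i · x. Evaluating each term at x = 4:
  Term 0 contributes 3 + 0 · 4 = 3
  Term 1 contributes 3 + 1 · 4 = 7
  Term 2 contributes 10 + 2 · 4 = 18
p(4) = ⊕ of these = min[3, 7, 18] = 3.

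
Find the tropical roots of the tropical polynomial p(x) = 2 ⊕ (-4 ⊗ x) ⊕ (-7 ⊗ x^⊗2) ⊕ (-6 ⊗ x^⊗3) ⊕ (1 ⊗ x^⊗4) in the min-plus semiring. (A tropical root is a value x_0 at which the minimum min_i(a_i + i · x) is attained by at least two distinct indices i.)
Roots: {-7, -1, 3, 6}

Each tropical root is a break point of the lower envelope of the lines y = a_i + i · x (there are 5 lines, with slopes 0, 1, ..., 4). Only the lines that attain the minimum somewhere contribute to roots; other lines are dominated. Here the surviving (envelope) indices are i = 4, i = 3, i = 2, i = 1, i = 0.
Intersections between consecutive envelope lines give the roots: for adjacent envelope indices i < j the intersection is x = (a_i − a_j) / (j − i). Reading off the sorted break points: {-7, -1, 3, 6}.
Verification: at each break x_0, at least two indices attain the minimum of min_i(a_i + i · x_0).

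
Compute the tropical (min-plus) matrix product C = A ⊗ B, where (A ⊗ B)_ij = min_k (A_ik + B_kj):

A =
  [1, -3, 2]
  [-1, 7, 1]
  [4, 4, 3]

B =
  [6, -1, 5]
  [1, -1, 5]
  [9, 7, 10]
A ⊗ B =
  [-2, -4, 2]
  [5, -2, 4]
  [5, 3, 9]

Apply the min-plus product entry-by-entry:
  C[0][0] = min over k of (A[0][0] + B[0][0] = 1 + 6 = 7, A[0][1] + B[1][0] = -3 + 1 = -2, A[0][2] + B[2][0] = 2 + 9 = 11) = -2 (attained at k = 1)
  C[0][1] = min over k of (A[0][0] + B[0][1] = 1 + -1 = 0, A[0][1] + B[1][1] = -3 + -1 = -4, A[0][2] + B[2][1] = 2 + 7 = 9) = -4 (attained at k = 1)
  C[0][2] = min over k of (A[0][0] + B[0][2] = 1 + 5 = 6, A[0][1] + B[1][2] = -3 + 5 = 2, A[0][2] + B[2][2] = 2 + 10 = 12) = 2 (attained at k = 1)
  C[1][0] = min over k of (A[1][0] + B[0][0] = -1 + 6 = 5, A[1][1] + B[1][0] = 7 + 1 = 8, A[1][2] + B[2][0] = 1 + 9 = 10) = 5 (attained at k = 0)
  C[1][1] = min over k of (A[1][0] + B[0][1] = -1 + -1 = -2, A[1][1] + B[1][1] = 7 + -1 = 6, A[1][2] + B[2][1] = 1 + 7 = 8) = -2 (attained at k = 0)
  C[1][2] = min over k of (A[1][0] + B[0][2] = -1 + 5 = 4, A[1][1] + B[1][2] = 7 + 5 = 12, A[1][2] + B[2][2] = 1 + 10 = 11) = 4 (attained at k = 0)
  C[2][0] = min over k of (A[2][0] + B[0][0] = 4 + 6 = 10, A[2][1] + B[1][0] = 4 + 1 = 5, A[2][2] + B[2][0] = 3 + 9 = 12) = 5 (attained at k = 1)
  C[2][1] = min over k of (A[2][0] + B[0][1] = 4 + -1 = 3, A[2][1] + B[1][1] = 4 + -1 = 3, A[2][2] + B[2][1] = 3 + 7 = 10) = 3 (attained at k = 0)
  C[2][2] = min over k of (A[2][0] + B[0][2] = 4 + 5 = 9, A[2][1] + B[1][2] = 4 + 5 = 9, A[2][2] + B[2][2] = 3 + 10 = 13) = 9 (attained at k = 0)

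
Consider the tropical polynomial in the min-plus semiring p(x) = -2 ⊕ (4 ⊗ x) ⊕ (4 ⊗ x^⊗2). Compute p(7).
p(7) = -2

A tropical monomial a ⊗ x^⊗i evaluates to a + i · x. Evaluating each term at x = 7:
  Term 0 contributes -2 + 0 · 7 = -2
  Term 1 contributes 4 + 1 · 7 = 11
  Term 2 contributes 4 + 2 · 7 = 18
p(7) = ⊕ of these = min[-2, 11, 18] = -2.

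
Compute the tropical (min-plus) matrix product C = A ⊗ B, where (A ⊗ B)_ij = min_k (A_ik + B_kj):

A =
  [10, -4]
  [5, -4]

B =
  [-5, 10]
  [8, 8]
A ⊗ B =
  [4, 4]
  [0, 4]

Apply the min-plus product entry-by-entry:
  C[0][0] = min over k of (A[0][0] + B[0][0] = 10 + -5 = 5, A[0][1] + B[1][0] = -4 + 8 = 4) = 4 (attained at k = 1)
  C[0][1] = min over k of (A[0][0] + B[0][1] = 10 + 10 = 20, A[0][1] + B[1][1] = -4 + 8 = 4) = 4 (attained at k = 1)
  C[1][0] = min over k of (A[1][0] + B[0][0] = 5 + -5 = 0, A[1][1] + B[1][0] = -4 + 8 = 4) = 0 (attained at k = 0)
  C[1][1] = min over k of (A[1][0] + B[0][1] = 5 + 10 = 15, A[1][1] + B[1][1] = -4 + 8 = 4) = 4 (attained at k = 1)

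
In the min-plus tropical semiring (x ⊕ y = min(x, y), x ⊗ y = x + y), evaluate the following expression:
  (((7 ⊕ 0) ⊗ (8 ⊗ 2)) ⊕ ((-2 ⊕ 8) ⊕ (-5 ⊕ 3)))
(((7 ⊕ 0) ⊗ (8 ⊗ 2)) ⊕ ((-2 ⊕ 8) ⊕ (-5 ⊕ 3))) = -5

Expand innermost to outermost. Recall ⊕ takes the minimum of its arguments and ⊗ takes their sum. Working out the expression (((7 ⊕ 0) ⊗ (8 ⊗ 2)) ⊕ ((-2 ⊕ 8) ⊕ (-5 ⊕ 3))) gives -5.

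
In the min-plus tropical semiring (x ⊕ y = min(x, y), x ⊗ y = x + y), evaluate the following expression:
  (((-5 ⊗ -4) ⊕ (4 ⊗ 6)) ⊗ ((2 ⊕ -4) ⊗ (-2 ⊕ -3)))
(((-5 ⊗ -4) ⊕ (4 ⊗ 6)) ⊗ ((2 ⊕ -4) ⊗ (-2 ⊕ -3))) = -16

Expand innermost to outermost. Recall ⊕ takes the minimum of its arguments and ⊗ takes their sum. Working out the expression (((-5 ⊗ -4) ⊕ (4 ⊗ 6)) ⊗ ((2 ⊕ -4) ⊗ (-2 ⊕ -3))) gives -16.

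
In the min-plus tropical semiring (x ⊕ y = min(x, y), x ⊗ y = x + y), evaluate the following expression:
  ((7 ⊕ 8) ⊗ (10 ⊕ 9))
((7 ⊕ 8) ⊗ (10 ⊕ 9)) = 16

Expand innermost to outermost. Recall ⊕ takes the minimum of its arguments and ⊗ takes their sum. Working out the expression ((7 ⊕ 8) ⊗ (10 ⊕ 9)) gives 16.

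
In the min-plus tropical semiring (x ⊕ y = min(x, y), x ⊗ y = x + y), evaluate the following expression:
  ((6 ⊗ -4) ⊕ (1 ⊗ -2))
((6 ⊗ -4) ⊕ (1 ⊗ -2)) = -1

Expand innermost to outermost. Recall ⊕ takes the minimum of its arguments and ⊗ takes their sum. Working out the expression ((6 ⊗ -4) ⊕ (1 ⊗ -2)) gives -1.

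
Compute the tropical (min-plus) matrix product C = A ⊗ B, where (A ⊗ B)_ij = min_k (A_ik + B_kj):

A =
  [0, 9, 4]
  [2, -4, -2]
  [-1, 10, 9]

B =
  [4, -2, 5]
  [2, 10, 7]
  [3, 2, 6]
A ⊗ B =
  [4, -2, 5]
  [-2, 0, 3]
  [3, -3, 4]

Apply the min-plus product entry-by-entry:
  C[0][0] = min over k of (A[0][0] + B[0][0] = 0 + 4 = 4, A[0][1] + B[1][0] = 9 + 2 = 11, A[0][2] + B[2][0] = 4 + 3 = 7) = 4 (attained at k = 0)
  C[0][1] = min over k of (A[0][0] + B[0][1] = 0 + -2 = -2, A[0][1] + B[1][1] = 9 + 10 = 19, A[0][2] + B[2][1] = 4 + 2 = 6) = -2 (attained at k = 0)
  C[0][2] = min over k of (A[0][0] + B[0][2] = 0 + 5 = 5, A[0][1] + B[1][2] = 9 + 7 = 16, A[0][2] + B[2][2] = 4 + 6 = 10) = 5 (attained at k = 0)
  C[1][0] = min over k of (A[1][0] + B[0][0] = 2 + 4 = 6, A[1][1] + B[1][0] = -4 + 2 = -2, A[1][2] + B[2][0] = -2 + 3 = 1) = -2 (attained at k = 1)
  C[1][1] = min over k of (A[1][0] + B[0][1] = 2 + -2 = 0, A[1][1] + B[1][1] = -4 + 10 = 6, A[1][2] + B[2][1] = -2 + 2 = 0) = 0 (attained at k = 0)
  C[1][2] = min over k of (A[1][0] + B[0][2] = 2 + 5 = 7, A[1][1] + B[1][2] = -4 + 7 = 3, A[1][2] + B[2][2] = -2 + 6 = 4) = 3 (attained at k = 1)
  C[2][0] = min over k of (A[2][0] + B[0][0] = -1 + 4 = 3, A[2][1] + B[1][0] = 10 + 2 = 12, A[2][2] + B[2][0] = 9 + 3 = 12) = 3 (attained at k = 0)
  C[2][1] = min over k of (A[2][0] + B[0][1] = -1 + -2 = -3, A[2][1] + B[1][1] = 10 + 10 = 20, A[2][2] + B[2][1] = 9 + 2 = 11) = -3 (attained at k = 0)
  C[2][2] = min over k of (A[2][0] + B[0][2] = -1 + 5 = 4, A[2][1] + B[1][2] = 10 + 7 = 17, A[2][2] + B[2][2] = 9 + 6 = 15) = 4 (attained at k = 0)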